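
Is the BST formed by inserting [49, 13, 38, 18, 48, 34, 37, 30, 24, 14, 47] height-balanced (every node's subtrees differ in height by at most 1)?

Tree (level-order array): [49, 13, None, None, 38, 18, 48, 14, 34, 47, None, None, None, 30, 37, None, None, 24]
Definition: a tree is height-balanced if, at every node, |h(left) - h(right)| <= 1 (empty subtree has height -1).
Bottom-up per-node check:
  node 14: h_left=-1, h_right=-1, diff=0 [OK], height=0
  node 24: h_left=-1, h_right=-1, diff=0 [OK], height=0
  node 30: h_left=0, h_right=-1, diff=1 [OK], height=1
  node 37: h_left=-1, h_right=-1, diff=0 [OK], height=0
  node 34: h_left=1, h_right=0, diff=1 [OK], height=2
  node 18: h_left=0, h_right=2, diff=2 [FAIL (|0-2|=2 > 1)], height=3
  node 47: h_left=-1, h_right=-1, diff=0 [OK], height=0
  node 48: h_left=0, h_right=-1, diff=1 [OK], height=1
  node 38: h_left=3, h_right=1, diff=2 [FAIL (|3-1|=2 > 1)], height=4
  node 13: h_left=-1, h_right=4, diff=5 [FAIL (|-1-4|=5 > 1)], height=5
  node 49: h_left=5, h_right=-1, diff=6 [FAIL (|5--1|=6 > 1)], height=6
Node 18 violates the condition: |0 - 2| = 2 > 1.
Result: Not balanced


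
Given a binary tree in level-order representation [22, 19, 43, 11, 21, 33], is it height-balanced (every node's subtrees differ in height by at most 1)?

Tree (level-order array): [22, 19, 43, 11, 21, 33]
Definition: a tree is height-balanced if, at every node, |h(left) - h(right)| <= 1 (empty subtree has height -1).
Bottom-up per-node check:
  node 11: h_left=-1, h_right=-1, diff=0 [OK], height=0
  node 21: h_left=-1, h_right=-1, diff=0 [OK], height=0
  node 19: h_left=0, h_right=0, diff=0 [OK], height=1
  node 33: h_left=-1, h_right=-1, diff=0 [OK], height=0
  node 43: h_left=0, h_right=-1, diff=1 [OK], height=1
  node 22: h_left=1, h_right=1, diff=0 [OK], height=2
All nodes satisfy the balance condition.
Result: Balanced


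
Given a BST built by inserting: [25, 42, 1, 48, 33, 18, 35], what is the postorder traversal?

Tree insertion order: [25, 42, 1, 48, 33, 18, 35]
Tree (level-order array): [25, 1, 42, None, 18, 33, 48, None, None, None, 35]
Postorder traversal: [18, 1, 35, 33, 48, 42, 25]


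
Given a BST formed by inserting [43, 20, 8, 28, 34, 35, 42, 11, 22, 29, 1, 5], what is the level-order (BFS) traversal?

Tree insertion order: [43, 20, 8, 28, 34, 35, 42, 11, 22, 29, 1, 5]
Tree (level-order array): [43, 20, None, 8, 28, 1, 11, 22, 34, None, 5, None, None, None, None, 29, 35, None, None, None, None, None, 42]
BFS from the root, enqueuing left then right child of each popped node:
  queue [43] -> pop 43, enqueue [20], visited so far: [43]
  queue [20] -> pop 20, enqueue [8, 28], visited so far: [43, 20]
  queue [8, 28] -> pop 8, enqueue [1, 11], visited so far: [43, 20, 8]
  queue [28, 1, 11] -> pop 28, enqueue [22, 34], visited so far: [43, 20, 8, 28]
  queue [1, 11, 22, 34] -> pop 1, enqueue [5], visited so far: [43, 20, 8, 28, 1]
  queue [11, 22, 34, 5] -> pop 11, enqueue [none], visited so far: [43, 20, 8, 28, 1, 11]
  queue [22, 34, 5] -> pop 22, enqueue [none], visited so far: [43, 20, 8, 28, 1, 11, 22]
  queue [34, 5] -> pop 34, enqueue [29, 35], visited so far: [43, 20, 8, 28, 1, 11, 22, 34]
  queue [5, 29, 35] -> pop 5, enqueue [none], visited so far: [43, 20, 8, 28, 1, 11, 22, 34, 5]
  queue [29, 35] -> pop 29, enqueue [none], visited so far: [43, 20, 8, 28, 1, 11, 22, 34, 5, 29]
  queue [35] -> pop 35, enqueue [42], visited so far: [43, 20, 8, 28, 1, 11, 22, 34, 5, 29, 35]
  queue [42] -> pop 42, enqueue [none], visited so far: [43, 20, 8, 28, 1, 11, 22, 34, 5, 29, 35, 42]
Result: [43, 20, 8, 28, 1, 11, 22, 34, 5, 29, 35, 42]


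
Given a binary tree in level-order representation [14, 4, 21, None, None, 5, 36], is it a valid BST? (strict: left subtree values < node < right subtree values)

Level-order array: [14, 4, 21, None, None, 5, 36]
Validate using subtree bounds (lo, hi): at each node, require lo < value < hi,
then recurse left with hi=value and right with lo=value.
Preorder trace (stopping at first violation):
  at node 14 with bounds (-inf, +inf): OK
  at node 4 with bounds (-inf, 14): OK
  at node 21 with bounds (14, +inf): OK
  at node 5 with bounds (14, 21): VIOLATION
Node 5 violates its bound: not (14 < 5 < 21).
Result: Not a valid BST


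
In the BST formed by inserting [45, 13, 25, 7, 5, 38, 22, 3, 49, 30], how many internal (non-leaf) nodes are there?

Tree built from: [45, 13, 25, 7, 5, 38, 22, 3, 49, 30]
Tree (level-order array): [45, 13, 49, 7, 25, None, None, 5, None, 22, 38, 3, None, None, None, 30]
Rule: An internal node has at least one child.
Per-node child counts:
  node 45: 2 child(ren)
  node 13: 2 child(ren)
  node 7: 1 child(ren)
  node 5: 1 child(ren)
  node 3: 0 child(ren)
  node 25: 2 child(ren)
  node 22: 0 child(ren)
  node 38: 1 child(ren)
  node 30: 0 child(ren)
  node 49: 0 child(ren)
Matching nodes: [45, 13, 7, 5, 25, 38]
Count of internal (non-leaf) nodes: 6


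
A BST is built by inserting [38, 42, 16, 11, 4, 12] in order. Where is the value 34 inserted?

Starting tree (level order): [38, 16, 42, 11, None, None, None, 4, 12]
Insertion path: 38 -> 16
Result: insert 34 as right child of 16
Final tree (level order): [38, 16, 42, 11, 34, None, None, 4, 12]


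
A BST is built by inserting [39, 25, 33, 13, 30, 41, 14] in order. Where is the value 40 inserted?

Starting tree (level order): [39, 25, 41, 13, 33, None, None, None, 14, 30]
Insertion path: 39 -> 41
Result: insert 40 as left child of 41
Final tree (level order): [39, 25, 41, 13, 33, 40, None, None, 14, 30]


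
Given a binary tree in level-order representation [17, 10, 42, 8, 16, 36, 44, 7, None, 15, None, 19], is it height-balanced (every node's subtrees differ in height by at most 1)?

Tree (level-order array): [17, 10, 42, 8, 16, 36, 44, 7, None, 15, None, 19]
Definition: a tree is height-balanced if, at every node, |h(left) - h(right)| <= 1 (empty subtree has height -1).
Bottom-up per-node check:
  node 7: h_left=-1, h_right=-1, diff=0 [OK], height=0
  node 8: h_left=0, h_right=-1, diff=1 [OK], height=1
  node 15: h_left=-1, h_right=-1, diff=0 [OK], height=0
  node 16: h_left=0, h_right=-1, diff=1 [OK], height=1
  node 10: h_left=1, h_right=1, diff=0 [OK], height=2
  node 19: h_left=-1, h_right=-1, diff=0 [OK], height=0
  node 36: h_left=0, h_right=-1, diff=1 [OK], height=1
  node 44: h_left=-1, h_right=-1, diff=0 [OK], height=0
  node 42: h_left=1, h_right=0, diff=1 [OK], height=2
  node 17: h_left=2, h_right=2, diff=0 [OK], height=3
All nodes satisfy the balance condition.
Result: Balanced


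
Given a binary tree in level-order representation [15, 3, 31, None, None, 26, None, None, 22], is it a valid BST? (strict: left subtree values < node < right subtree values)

Level-order array: [15, 3, 31, None, None, 26, None, None, 22]
Validate using subtree bounds (lo, hi): at each node, require lo < value < hi,
then recurse left with hi=value and right with lo=value.
Preorder trace (stopping at first violation):
  at node 15 with bounds (-inf, +inf): OK
  at node 3 with bounds (-inf, 15): OK
  at node 31 with bounds (15, +inf): OK
  at node 26 with bounds (15, 31): OK
  at node 22 with bounds (26, 31): VIOLATION
Node 22 violates its bound: not (26 < 22 < 31).
Result: Not a valid BST


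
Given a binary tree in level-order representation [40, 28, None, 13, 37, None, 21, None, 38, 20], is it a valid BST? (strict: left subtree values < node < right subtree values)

Level-order array: [40, 28, None, 13, 37, None, 21, None, 38, 20]
Validate using subtree bounds (lo, hi): at each node, require lo < value < hi,
then recurse left with hi=value and right with lo=value.
Preorder trace (stopping at first violation):
  at node 40 with bounds (-inf, +inf): OK
  at node 28 with bounds (-inf, 40): OK
  at node 13 with bounds (-inf, 28): OK
  at node 21 with bounds (13, 28): OK
  at node 20 with bounds (13, 21): OK
  at node 37 with bounds (28, 40): OK
  at node 38 with bounds (37, 40): OK
No violation found at any node.
Result: Valid BST


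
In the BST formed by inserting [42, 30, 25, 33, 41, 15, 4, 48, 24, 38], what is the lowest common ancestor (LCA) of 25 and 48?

Tree insertion order: [42, 30, 25, 33, 41, 15, 4, 48, 24, 38]
Tree (level-order array): [42, 30, 48, 25, 33, None, None, 15, None, None, 41, 4, 24, 38]
In a BST, the LCA of p=25, q=48 is the first node v on the
root-to-leaf path with p <= v <= q (go left if both < v, right if both > v).
Walk from root:
  at 42: 25 <= 42 <= 48, this is the LCA
LCA = 42


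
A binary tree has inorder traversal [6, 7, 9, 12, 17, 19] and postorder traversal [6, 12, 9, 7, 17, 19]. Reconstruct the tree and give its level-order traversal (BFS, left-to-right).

Inorder:   [6, 7, 9, 12, 17, 19]
Postorder: [6, 12, 9, 7, 17, 19]
Algorithm: postorder visits root last, so walk postorder right-to-left;
each value is the root of the current inorder slice — split it at that
value, recurse on the right subtree first, then the left.
Recursive splits:
  root=19; inorder splits into left=[6, 7, 9, 12, 17], right=[]
  root=17; inorder splits into left=[6, 7, 9, 12], right=[]
  root=7; inorder splits into left=[6], right=[9, 12]
  root=9; inorder splits into left=[], right=[12]
  root=12; inorder splits into left=[], right=[]
  root=6; inorder splits into left=[], right=[]
Reconstructed level-order: [19, 17, 7, 6, 9, 12]


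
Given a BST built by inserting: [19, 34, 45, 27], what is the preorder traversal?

Tree insertion order: [19, 34, 45, 27]
Tree (level-order array): [19, None, 34, 27, 45]
Preorder traversal: [19, 34, 27, 45]


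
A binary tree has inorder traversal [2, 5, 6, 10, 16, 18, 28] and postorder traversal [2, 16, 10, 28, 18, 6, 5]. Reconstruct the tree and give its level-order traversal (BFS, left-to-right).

Inorder:   [2, 5, 6, 10, 16, 18, 28]
Postorder: [2, 16, 10, 28, 18, 6, 5]
Algorithm: postorder visits root last, so walk postorder right-to-left;
each value is the root of the current inorder slice — split it at that
value, recurse on the right subtree first, then the left.
Recursive splits:
  root=5; inorder splits into left=[2], right=[6, 10, 16, 18, 28]
  root=6; inorder splits into left=[], right=[10, 16, 18, 28]
  root=18; inorder splits into left=[10, 16], right=[28]
  root=28; inorder splits into left=[], right=[]
  root=10; inorder splits into left=[], right=[16]
  root=16; inorder splits into left=[], right=[]
  root=2; inorder splits into left=[], right=[]
Reconstructed level-order: [5, 2, 6, 18, 10, 28, 16]


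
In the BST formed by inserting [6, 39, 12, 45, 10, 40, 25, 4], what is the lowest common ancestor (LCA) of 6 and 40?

Tree insertion order: [6, 39, 12, 45, 10, 40, 25, 4]
Tree (level-order array): [6, 4, 39, None, None, 12, 45, 10, 25, 40]
In a BST, the LCA of p=6, q=40 is the first node v on the
root-to-leaf path with p <= v <= q (go left if both < v, right if both > v).
Walk from root:
  at 6: 6 <= 6 <= 40, this is the LCA
LCA = 6


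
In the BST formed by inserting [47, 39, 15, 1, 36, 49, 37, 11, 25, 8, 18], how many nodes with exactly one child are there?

Tree built from: [47, 39, 15, 1, 36, 49, 37, 11, 25, 8, 18]
Tree (level-order array): [47, 39, 49, 15, None, None, None, 1, 36, None, 11, 25, 37, 8, None, 18]
Rule: These are nodes with exactly 1 non-null child.
Per-node child counts:
  node 47: 2 child(ren)
  node 39: 1 child(ren)
  node 15: 2 child(ren)
  node 1: 1 child(ren)
  node 11: 1 child(ren)
  node 8: 0 child(ren)
  node 36: 2 child(ren)
  node 25: 1 child(ren)
  node 18: 0 child(ren)
  node 37: 0 child(ren)
  node 49: 0 child(ren)
Matching nodes: [39, 1, 11, 25]
Count of nodes with exactly one child: 4


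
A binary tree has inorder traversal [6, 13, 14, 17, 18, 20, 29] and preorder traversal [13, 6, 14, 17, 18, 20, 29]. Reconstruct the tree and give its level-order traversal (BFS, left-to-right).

Inorder:  [6, 13, 14, 17, 18, 20, 29]
Preorder: [13, 6, 14, 17, 18, 20, 29]
Algorithm: preorder visits root first, so consume preorder in order;
for each root, split the current inorder slice at that value into
left-subtree inorder and right-subtree inorder, then recurse.
Recursive splits:
  root=13; inorder splits into left=[6], right=[14, 17, 18, 20, 29]
  root=6; inorder splits into left=[], right=[]
  root=14; inorder splits into left=[], right=[17, 18, 20, 29]
  root=17; inorder splits into left=[], right=[18, 20, 29]
  root=18; inorder splits into left=[], right=[20, 29]
  root=20; inorder splits into left=[], right=[29]
  root=29; inorder splits into left=[], right=[]
Reconstructed level-order: [13, 6, 14, 17, 18, 20, 29]


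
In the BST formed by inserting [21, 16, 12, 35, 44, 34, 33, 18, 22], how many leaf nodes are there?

Tree built from: [21, 16, 12, 35, 44, 34, 33, 18, 22]
Tree (level-order array): [21, 16, 35, 12, 18, 34, 44, None, None, None, None, 33, None, None, None, 22]
Rule: A leaf has 0 children.
Per-node child counts:
  node 21: 2 child(ren)
  node 16: 2 child(ren)
  node 12: 0 child(ren)
  node 18: 0 child(ren)
  node 35: 2 child(ren)
  node 34: 1 child(ren)
  node 33: 1 child(ren)
  node 22: 0 child(ren)
  node 44: 0 child(ren)
Matching nodes: [12, 18, 22, 44]
Count of leaf nodes: 4


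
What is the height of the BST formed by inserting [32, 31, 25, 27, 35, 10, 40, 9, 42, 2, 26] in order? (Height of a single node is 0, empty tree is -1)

Insertion order: [32, 31, 25, 27, 35, 10, 40, 9, 42, 2, 26]
Tree (level-order array): [32, 31, 35, 25, None, None, 40, 10, 27, None, 42, 9, None, 26, None, None, None, 2]
Compute height bottom-up (empty subtree = -1):
  height(2) = 1 + max(-1, -1) = 0
  height(9) = 1 + max(0, -1) = 1
  height(10) = 1 + max(1, -1) = 2
  height(26) = 1 + max(-1, -1) = 0
  height(27) = 1 + max(0, -1) = 1
  height(25) = 1 + max(2, 1) = 3
  height(31) = 1 + max(3, -1) = 4
  height(42) = 1 + max(-1, -1) = 0
  height(40) = 1 + max(-1, 0) = 1
  height(35) = 1 + max(-1, 1) = 2
  height(32) = 1 + max(4, 2) = 5
Height = 5


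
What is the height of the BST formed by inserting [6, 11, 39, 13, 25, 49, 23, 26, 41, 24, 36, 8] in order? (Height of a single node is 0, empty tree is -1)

Insertion order: [6, 11, 39, 13, 25, 49, 23, 26, 41, 24, 36, 8]
Tree (level-order array): [6, None, 11, 8, 39, None, None, 13, 49, None, 25, 41, None, 23, 26, None, None, None, 24, None, 36]
Compute height bottom-up (empty subtree = -1):
  height(8) = 1 + max(-1, -1) = 0
  height(24) = 1 + max(-1, -1) = 0
  height(23) = 1 + max(-1, 0) = 1
  height(36) = 1 + max(-1, -1) = 0
  height(26) = 1 + max(-1, 0) = 1
  height(25) = 1 + max(1, 1) = 2
  height(13) = 1 + max(-1, 2) = 3
  height(41) = 1 + max(-1, -1) = 0
  height(49) = 1 + max(0, -1) = 1
  height(39) = 1 + max(3, 1) = 4
  height(11) = 1 + max(0, 4) = 5
  height(6) = 1 + max(-1, 5) = 6
Height = 6


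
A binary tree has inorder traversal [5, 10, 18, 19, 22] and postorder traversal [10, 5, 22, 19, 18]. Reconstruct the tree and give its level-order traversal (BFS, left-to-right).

Inorder:   [5, 10, 18, 19, 22]
Postorder: [10, 5, 22, 19, 18]
Algorithm: postorder visits root last, so walk postorder right-to-left;
each value is the root of the current inorder slice — split it at that
value, recurse on the right subtree first, then the left.
Recursive splits:
  root=18; inorder splits into left=[5, 10], right=[19, 22]
  root=19; inorder splits into left=[], right=[22]
  root=22; inorder splits into left=[], right=[]
  root=5; inorder splits into left=[], right=[10]
  root=10; inorder splits into left=[], right=[]
Reconstructed level-order: [18, 5, 19, 10, 22]


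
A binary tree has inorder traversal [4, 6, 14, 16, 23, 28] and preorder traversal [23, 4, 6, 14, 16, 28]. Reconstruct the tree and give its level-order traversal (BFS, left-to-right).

Inorder:  [4, 6, 14, 16, 23, 28]
Preorder: [23, 4, 6, 14, 16, 28]
Algorithm: preorder visits root first, so consume preorder in order;
for each root, split the current inorder slice at that value into
left-subtree inorder and right-subtree inorder, then recurse.
Recursive splits:
  root=23; inorder splits into left=[4, 6, 14, 16], right=[28]
  root=4; inorder splits into left=[], right=[6, 14, 16]
  root=6; inorder splits into left=[], right=[14, 16]
  root=14; inorder splits into left=[], right=[16]
  root=16; inorder splits into left=[], right=[]
  root=28; inorder splits into left=[], right=[]
Reconstructed level-order: [23, 4, 28, 6, 14, 16]


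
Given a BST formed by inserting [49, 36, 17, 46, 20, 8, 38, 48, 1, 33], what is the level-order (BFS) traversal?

Tree insertion order: [49, 36, 17, 46, 20, 8, 38, 48, 1, 33]
Tree (level-order array): [49, 36, None, 17, 46, 8, 20, 38, 48, 1, None, None, 33]
BFS from the root, enqueuing left then right child of each popped node:
  queue [49] -> pop 49, enqueue [36], visited so far: [49]
  queue [36] -> pop 36, enqueue [17, 46], visited so far: [49, 36]
  queue [17, 46] -> pop 17, enqueue [8, 20], visited so far: [49, 36, 17]
  queue [46, 8, 20] -> pop 46, enqueue [38, 48], visited so far: [49, 36, 17, 46]
  queue [8, 20, 38, 48] -> pop 8, enqueue [1], visited so far: [49, 36, 17, 46, 8]
  queue [20, 38, 48, 1] -> pop 20, enqueue [33], visited so far: [49, 36, 17, 46, 8, 20]
  queue [38, 48, 1, 33] -> pop 38, enqueue [none], visited so far: [49, 36, 17, 46, 8, 20, 38]
  queue [48, 1, 33] -> pop 48, enqueue [none], visited so far: [49, 36, 17, 46, 8, 20, 38, 48]
  queue [1, 33] -> pop 1, enqueue [none], visited so far: [49, 36, 17, 46, 8, 20, 38, 48, 1]
  queue [33] -> pop 33, enqueue [none], visited so far: [49, 36, 17, 46, 8, 20, 38, 48, 1, 33]
Result: [49, 36, 17, 46, 8, 20, 38, 48, 1, 33]


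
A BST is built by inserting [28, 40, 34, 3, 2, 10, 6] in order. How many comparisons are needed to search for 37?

Search path for 37: 28 -> 40 -> 34
Found: False
Comparisons: 3


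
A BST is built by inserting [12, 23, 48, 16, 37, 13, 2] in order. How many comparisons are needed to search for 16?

Search path for 16: 12 -> 23 -> 16
Found: True
Comparisons: 3


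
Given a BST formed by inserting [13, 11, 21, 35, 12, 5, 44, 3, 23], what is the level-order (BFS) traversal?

Tree insertion order: [13, 11, 21, 35, 12, 5, 44, 3, 23]
Tree (level-order array): [13, 11, 21, 5, 12, None, 35, 3, None, None, None, 23, 44]
BFS from the root, enqueuing left then right child of each popped node:
  queue [13] -> pop 13, enqueue [11, 21], visited so far: [13]
  queue [11, 21] -> pop 11, enqueue [5, 12], visited so far: [13, 11]
  queue [21, 5, 12] -> pop 21, enqueue [35], visited so far: [13, 11, 21]
  queue [5, 12, 35] -> pop 5, enqueue [3], visited so far: [13, 11, 21, 5]
  queue [12, 35, 3] -> pop 12, enqueue [none], visited so far: [13, 11, 21, 5, 12]
  queue [35, 3] -> pop 35, enqueue [23, 44], visited so far: [13, 11, 21, 5, 12, 35]
  queue [3, 23, 44] -> pop 3, enqueue [none], visited so far: [13, 11, 21, 5, 12, 35, 3]
  queue [23, 44] -> pop 23, enqueue [none], visited so far: [13, 11, 21, 5, 12, 35, 3, 23]
  queue [44] -> pop 44, enqueue [none], visited so far: [13, 11, 21, 5, 12, 35, 3, 23, 44]
Result: [13, 11, 21, 5, 12, 35, 3, 23, 44]


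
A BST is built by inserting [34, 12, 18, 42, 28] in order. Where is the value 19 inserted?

Starting tree (level order): [34, 12, 42, None, 18, None, None, None, 28]
Insertion path: 34 -> 12 -> 18 -> 28
Result: insert 19 as left child of 28
Final tree (level order): [34, 12, 42, None, 18, None, None, None, 28, 19]


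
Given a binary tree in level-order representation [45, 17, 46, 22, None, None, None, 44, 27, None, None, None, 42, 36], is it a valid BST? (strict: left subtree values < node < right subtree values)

Level-order array: [45, 17, 46, 22, None, None, None, 44, 27, None, None, None, 42, 36]
Validate using subtree bounds (lo, hi): at each node, require lo < value < hi,
then recurse left with hi=value and right with lo=value.
Preorder trace (stopping at first violation):
  at node 45 with bounds (-inf, +inf): OK
  at node 17 with bounds (-inf, 45): OK
  at node 22 with bounds (-inf, 17): VIOLATION
Node 22 violates its bound: not (-inf < 22 < 17).
Result: Not a valid BST


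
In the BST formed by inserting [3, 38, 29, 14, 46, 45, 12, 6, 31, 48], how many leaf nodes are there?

Tree built from: [3, 38, 29, 14, 46, 45, 12, 6, 31, 48]
Tree (level-order array): [3, None, 38, 29, 46, 14, 31, 45, 48, 12, None, None, None, None, None, None, None, 6]
Rule: A leaf has 0 children.
Per-node child counts:
  node 3: 1 child(ren)
  node 38: 2 child(ren)
  node 29: 2 child(ren)
  node 14: 1 child(ren)
  node 12: 1 child(ren)
  node 6: 0 child(ren)
  node 31: 0 child(ren)
  node 46: 2 child(ren)
  node 45: 0 child(ren)
  node 48: 0 child(ren)
Matching nodes: [6, 31, 45, 48]
Count of leaf nodes: 4


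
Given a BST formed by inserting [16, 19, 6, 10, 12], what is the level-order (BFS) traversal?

Tree insertion order: [16, 19, 6, 10, 12]
Tree (level-order array): [16, 6, 19, None, 10, None, None, None, 12]
BFS from the root, enqueuing left then right child of each popped node:
  queue [16] -> pop 16, enqueue [6, 19], visited so far: [16]
  queue [6, 19] -> pop 6, enqueue [10], visited so far: [16, 6]
  queue [19, 10] -> pop 19, enqueue [none], visited so far: [16, 6, 19]
  queue [10] -> pop 10, enqueue [12], visited so far: [16, 6, 19, 10]
  queue [12] -> pop 12, enqueue [none], visited so far: [16, 6, 19, 10, 12]
Result: [16, 6, 19, 10, 12]


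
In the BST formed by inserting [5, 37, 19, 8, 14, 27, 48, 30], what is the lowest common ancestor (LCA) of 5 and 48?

Tree insertion order: [5, 37, 19, 8, 14, 27, 48, 30]
Tree (level-order array): [5, None, 37, 19, 48, 8, 27, None, None, None, 14, None, 30]
In a BST, the LCA of p=5, q=48 is the first node v on the
root-to-leaf path with p <= v <= q (go left if both < v, right if both > v).
Walk from root:
  at 5: 5 <= 5 <= 48, this is the LCA
LCA = 5


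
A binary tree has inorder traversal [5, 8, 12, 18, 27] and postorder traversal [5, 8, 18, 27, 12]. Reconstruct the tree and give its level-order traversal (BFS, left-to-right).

Inorder:   [5, 8, 12, 18, 27]
Postorder: [5, 8, 18, 27, 12]
Algorithm: postorder visits root last, so walk postorder right-to-left;
each value is the root of the current inorder slice — split it at that
value, recurse on the right subtree first, then the left.
Recursive splits:
  root=12; inorder splits into left=[5, 8], right=[18, 27]
  root=27; inorder splits into left=[18], right=[]
  root=18; inorder splits into left=[], right=[]
  root=8; inorder splits into left=[5], right=[]
  root=5; inorder splits into left=[], right=[]
Reconstructed level-order: [12, 8, 27, 5, 18]


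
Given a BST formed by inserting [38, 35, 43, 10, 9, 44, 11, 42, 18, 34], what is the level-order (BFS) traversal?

Tree insertion order: [38, 35, 43, 10, 9, 44, 11, 42, 18, 34]
Tree (level-order array): [38, 35, 43, 10, None, 42, 44, 9, 11, None, None, None, None, None, None, None, 18, None, 34]
BFS from the root, enqueuing left then right child of each popped node:
  queue [38] -> pop 38, enqueue [35, 43], visited so far: [38]
  queue [35, 43] -> pop 35, enqueue [10], visited so far: [38, 35]
  queue [43, 10] -> pop 43, enqueue [42, 44], visited so far: [38, 35, 43]
  queue [10, 42, 44] -> pop 10, enqueue [9, 11], visited so far: [38, 35, 43, 10]
  queue [42, 44, 9, 11] -> pop 42, enqueue [none], visited so far: [38, 35, 43, 10, 42]
  queue [44, 9, 11] -> pop 44, enqueue [none], visited so far: [38, 35, 43, 10, 42, 44]
  queue [9, 11] -> pop 9, enqueue [none], visited so far: [38, 35, 43, 10, 42, 44, 9]
  queue [11] -> pop 11, enqueue [18], visited so far: [38, 35, 43, 10, 42, 44, 9, 11]
  queue [18] -> pop 18, enqueue [34], visited so far: [38, 35, 43, 10, 42, 44, 9, 11, 18]
  queue [34] -> pop 34, enqueue [none], visited so far: [38, 35, 43, 10, 42, 44, 9, 11, 18, 34]
Result: [38, 35, 43, 10, 42, 44, 9, 11, 18, 34]


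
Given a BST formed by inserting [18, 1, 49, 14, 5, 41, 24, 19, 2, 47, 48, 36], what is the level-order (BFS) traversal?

Tree insertion order: [18, 1, 49, 14, 5, 41, 24, 19, 2, 47, 48, 36]
Tree (level-order array): [18, 1, 49, None, 14, 41, None, 5, None, 24, 47, 2, None, 19, 36, None, 48]
BFS from the root, enqueuing left then right child of each popped node:
  queue [18] -> pop 18, enqueue [1, 49], visited so far: [18]
  queue [1, 49] -> pop 1, enqueue [14], visited so far: [18, 1]
  queue [49, 14] -> pop 49, enqueue [41], visited so far: [18, 1, 49]
  queue [14, 41] -> pop 14, enqueue [5], visited so far: [18, 1, 49, 14]
  queue [41, 5] -> pop 41, enqueue [24, 47], visited so far: [18, 1, 49, 14, 41]
  queue [5, 24, 47] -> pop 5, enqueue [2], visited so far: [18, 1, 49, 14, 41, 5]
  queue [24, 47, 2] -> pop 24, enqueue [19, 36], visited so far: [18, 1, 49, 14, 41, 5, 24]
  queue [47, 2, 19, 36] -> pop 47, enqueue [48], visited so far: [18, 1, 49, 14, 41, 5, 24, 47]
  queue [2, 19, 36, 48] -> pop 2, enqueue [none], visited so far: [18, 1, 49, 14, 41, 5, 24, 47, 2]
  queue [19, 36, 48] -> pop 19, enqueue [none], visited so far: [18, 1, 49, 14, 41, 5, 24, 47, 2, 19]
  queue [36, 48] -> pop 36, enqueue [none], visited so far: [18, 1, 49, 14, 41, 5, 24, 47, 2, 19, 36]
  queue [48] -> pop 48, enqueue [none], visited so far: [18, 1, 49, 14, 41, 5, 24, 47, 2, 19, 36, 48]
Result: [18, 1, 49, 14, 41, 5, 24, 47, 2, 19, 36, 48]


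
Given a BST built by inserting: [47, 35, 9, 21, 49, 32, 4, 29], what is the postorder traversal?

Tree insertion order: [47, 35, 9, 21, 49, 32, 4, 29]
Tree (level-order array): [47, 35, 49, 9, None, None, None, 4, 21, None, None, None, 32, 29]
Postorder traversal: [4, 29, 32, 21, 9, 35, 49, 47]


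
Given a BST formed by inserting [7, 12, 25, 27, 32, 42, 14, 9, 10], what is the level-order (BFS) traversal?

Tree insertion order: [7, 12, 25, 27, 32, 42, 14, 9, 10]
Tree (level-order array): [7, None, 12, 9, 25, None, 10, 14, 27, None, None, None, None, None, 32, None, 42]
BFS from the root, enqueuing left then right child of each popped node:
  queue [7] -> pop 7, enqueue [12], visited so far: [7]
  queue [12] -> pop 12, enqueue [9, 25], visited so far: [7, 12]
  queue [9, 25] -> pop 9, enqueue [10], visited so far: [7, 12, 9]
  queue [25, 10] -> pop 25, enqueue [14, 27], visited so far: [7, 12, 9, 25]
  queue [10, 14, 27] -> pop 10, enqueue [none], visited so far: [7, 12, 9, 25, 10]
  queue [14, 27] -> pop 14, enqueue [none], visited so far: [7, 12, 9, 25, 10, 14]
  queue [27] -> pop 27, enqueue [32], visited so far: [7, 12, 9, 25, 10, 14, 27]
  queue [32] -> pop 32, enqueue [42], visited so far: [7, 12, 9, 25, 10, 14, 27, 32]
  queue [42] -> pop 42, enqueue [none], visited so far: [7, 12, 9, 25, 10, 14, 27, 32, 42]
Result: [7, 12, 9, 25, 10, 14, 27, 32, 42]


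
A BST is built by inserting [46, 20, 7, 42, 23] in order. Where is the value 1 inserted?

Starting tree (level order): [46, 20, None, 7, 42, None, None, 23]
Insertion path: 46 -> 20 -> 7
Result: insert 1 as left child of 7
Final tree (level order): [46, 20, None, 7, 42, 1, None, 23]


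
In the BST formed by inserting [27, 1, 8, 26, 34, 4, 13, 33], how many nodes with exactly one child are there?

Tree built from: [27, 1, 8, 26, 34, 4, 13, 33]
Tree (level-order array): [27, 1, 34, None, 8, 33, None, 4, 26, None, None, None, None, 13]
Rule: These are nodes with exactly 1 non-null child.
Per-node child counts:
  node 27: 2 child(ren)
  node 1: 1 child(ren)
  node 8: 2 child(ren)
  node 4: 0 child(ren)
  node 26: 1 child(ren)
  node 13: 0 child(ren)
  node 34: 1 child(ren)
  node 33: 0 child(ren)
Matching nodes: [1, 26, 34]
Count of nodes with exactly one child: 3


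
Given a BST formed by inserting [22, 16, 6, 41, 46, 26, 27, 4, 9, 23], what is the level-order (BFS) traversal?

Tree insertion order: [22, 16, 6, 41, 46, 26, 27, 4, 9, 23]
Tree (level-order array): [22, 16, 41, 6, None, 26, 46, 4, 9, 23, 27]
BFS from the root, enqueuing left then right child of each popped node:
  queue [22] -> pop 22, enqueue [16, 41], visited so far: [22]
  queue [16, 41] -> pop 16, enqueue [6], visited so far: [22, 16]
  queue [41, 6] -> pop 41, enqueue [26, 46], visited so far: [22, 16, 41]
  queue [6, 26, 46] -> pop 6, enqueue [4, 9], visited so far: [22, 16, 41, 6]
  queue [26, 46, 4, 9] -> pop 26, enqueue [23, 27], visited so far: [22, 16, 41, 6, 26]
  queue [46, 4, 9, 23, 27] -> pop 46, enqueue [none], visited so far: [22, 16, 41, 6, 26, 46]
  queue [4, 9, 23, 27] -> pop 4, enqueue [none], visited so far: [22, 16, 41, 6, 26, 46, 4]
  queue [9, 23, 27] -> pop 9, enqueue [none], visited so far: [22, 16, 41, 6, 26, 46, 4, 9]
  queue [23, 27] -> pop 23, enqueue [none], visited so far: [22, 16, 41, 6, 26, 46, 4, 9, 23]
  queue [27] -> pop 27, enqueue [none], visited so far: [22, 16, 41, 6, 26, 46, 4, 9, 23, 27]
Result: [22, 16, 41, 6, 26, 46, 4, 9, 23, 27]


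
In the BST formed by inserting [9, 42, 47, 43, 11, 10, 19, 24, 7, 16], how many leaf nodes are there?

Tree built from: [9, 42, 47, 43, 11, 10, 19, 24, 7, 16]
Tree (level-order array): [9, 7, 42, None, None, 11, 47, 10, 19, 43, None, None, None, 16, 24]
Rule: A leaf has 0 children.
Per-node child counts:
  node 9: 2 child(ren)
  node 7: 0 child(ren)
  node 42: 2 child(ren)
  node 11: 2 child(ren)
  node 10: 0 child(ren)
  node 19: 2 child(ren)
  node 16: 0 child(ren)
  node 24: 0 child(ren)
  node 47: 1 child(ren)
  node 43: 0 child(ren)
Matching nodes: [7, 10, 16, 24, 43]
Count of leaf nodes: 5


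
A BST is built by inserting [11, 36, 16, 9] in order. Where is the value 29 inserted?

Starting tree (level order): [11, 9, 36, None, None, 16]
Insertion path: 11 -> 36 -> 16
Result: insert 29 as right child of 16
Final tree (level order): [11, 9, 36, None, None, 16, None, None, 29]


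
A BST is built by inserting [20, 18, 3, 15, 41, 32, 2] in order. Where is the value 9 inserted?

Starting tree (level order): [20, 18, 41, 3, None, 32, None, 2, 15]
Insertion path: 20 -> 18 -> 3 -> 15
Result: insert 9 as left child of 15
Final tree (level order): [20, 18, 41, 3, None, 32, None, 2, 15, None, None, None, None, 9]


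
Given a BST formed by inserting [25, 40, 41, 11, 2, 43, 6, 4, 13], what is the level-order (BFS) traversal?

Tree insertion order: [25, 40, 41, 11, 2, 43, 6, 4, 13]
Tree (level-order array): [25, 11, 40, 2, 13, None, 41, None, 6, None, None, None, 43, 4]
BFS from the root, enqueuing left then right child of each popped node:
  queue [25] -> pop 25, enqueue [11, 40], visited so far: [25]
  queue [11, 40] -> pop 11, enqueue [2, 13], visited so far: [25, 11]
  queue [40, 2, 13] -> pop 40, enqueue [41], visited so far: [25, 11, 40]
  queue [2, 13, 41] -> pop 2, enqueue [6], visited so far: [25, 11, 40, 2]
  queue [13, 41, 6] -> pop 13, enqueue [none], visited so far: [25, 11, 40, 2, 13]
  queue [41, 6] -> pop 41, enqueue [43], visited so far: [25, 11, 40, 2, 13, 41]
  queue [6, 43] -> pop 6, enqueue [4], visited so far: [25, 11, 40, 2, 13, 41, 6]
  queue [43, 4] -> pop 43, enqueue [none], visited so far: [25, 11, 40, 2, 13, 41, 6, 43]
  queue [4] -> pop 4, enqueue [none], visited so far: [25, 11, 40, 2, 13, 41, 6, 43, 4]
Result: [25, 11, 40, 2, 13, 41, 6, 43, 4]


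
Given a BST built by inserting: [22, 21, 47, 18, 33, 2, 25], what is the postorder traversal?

Tree insertion order: [22, 21, 47, 18, 33, 2, 25]
Tree (level-order array): [22, 21, 47, 18, None, 33, None, 2, None, 25]
Postorder traversal: [2, 18, 21, 25, 33, 47, 22]


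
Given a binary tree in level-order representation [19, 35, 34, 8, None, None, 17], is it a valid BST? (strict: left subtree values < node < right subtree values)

Level-order array: [19, 35, 34, 8, None, None, 17]
Validate using subtree bounds (lo, hi): at each node, require lo < value < hi,
then recurse left with hi=value and right with lo=value.
Preorder trace (stopping at first violation):
  at node 19 with bounds (-inf, +inf): OK
  at node 35 with bounds (-inf, 19): VIOLATION
Node 35 violates its bound: not (-inf < 35 < 19).
Result: Not a valid BST


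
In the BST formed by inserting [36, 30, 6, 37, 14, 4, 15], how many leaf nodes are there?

Tree built from: [36, 30, 6, 37, 14, 4, 15]
Tree (level-order array): [36, 30, 37, 6, None, None, None, 4, 14, None, None, None, 15]
Rule: A leaf has 0 children.
Per-node child counts:
  node 36: 2 child(ren)
  node 30: 1 child(ren)
  node 6: 2 child(ren)
  node 4: 0 child(ren)
  node 14: 1 child(ren)
  node 15: 0 child(ren)
  node 37: 0 child(ren)
Matching nodes: [4, 15, 37]
Count of leaf nodes: 3


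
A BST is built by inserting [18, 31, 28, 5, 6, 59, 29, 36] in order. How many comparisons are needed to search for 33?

Search path for 33: 18 -> 31 -> 59 -> 36
Found: False
Comparisons: 4


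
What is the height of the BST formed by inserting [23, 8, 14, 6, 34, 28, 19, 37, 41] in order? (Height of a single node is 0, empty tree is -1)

Insertion order: [23, 8, 14, 6, 34, 28, 19, 37, 41]
Tree (level-order array): [23, 8, 34, 6, 14, 28, 37, None, None, None, 19, None, None, None, 41]
Compute height bottom-up (empty subtree = -1):
  height(6) = 1 + max(-1, -1) = 0
  height(19) = 1 + max(-1, -1) = 0
  height(14) = 1 + max(-1, 0) = 1
  height(8) = 1 + max(0, 1) = 2
  height(28) = 1 + max(-1, -1) = 0
  height(41) = 1 + max(-1, -1) = 0
  height(37) = 1 + max(-1, 0) = 1
  height(34) = 1 + max(0, 1) = 2
  height(23) = 1 + max(2, 2) = 3
Height = 3


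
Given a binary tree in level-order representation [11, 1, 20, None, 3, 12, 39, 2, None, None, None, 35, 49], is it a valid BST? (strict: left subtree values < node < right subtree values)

Level-order array: [11, 1, 20, None, 3, 12, 39, 2, None, None, None, 35, 49]
Validate using subtree bounds (lo, hi): at each node, require lo < value < hi,
then recurse left with hi=value and right with lo=value.
Preorder trace (stopping at first violation):
  at node 11 with bounds (-inf, +inf): OK
  at node 1 with bounds (-inf, 11): OK
  at node 3 with bounds (1, 11): OK
  at node 2 with bounds (1, 3): OK
  at node 20 with bounds (11, +inf): OK
  at node 12 with bounds (11, 20): OK
  at node 39 with bounds (20, +inf): OK
  at node 35 with bounds (20, 39): OK
  at node 49 with bounds (39, +inf): OK
No violation found at any node.
Result: Valid BST


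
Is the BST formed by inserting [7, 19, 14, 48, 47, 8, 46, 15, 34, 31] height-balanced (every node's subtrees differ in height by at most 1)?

Tree (level-order array): [7, None, 19, 14, 48, 8, 15, 47, None, None, None, None, None, 46, None, 34, None, 31]
Definition: a tree is height-balanced if, at every node, |h(left) - h(right)| <= 1 (empty subtree has height -1).
Bottom-up per-node check:
  node 8: h_left=-1, h_right=-1, diff=0 [OK], height=0
  node 15: h_left=-1, h_right=-1, diff=0 [OK], height=0
  node 14: h_left=0, h_right=0, diff=0 [OK], height=1
  node 31: h_left=-1, h_right=-1, diff=0 [OK], height=0
  node 34: h_left=0, h_right=-1, diff=1 [OK], height=1
  node 46: h_left=1, h_right=-1, diff=2 [FAIL (|1--1|=2 > 1)], height=2
  node 47: h_left=2, h_right=-1, diff=3 [FAIL (|2--1|=3 > 1)], height=3
  node 48: h_left=3, h_right=-1, diff=4 [FAIL (|3--1|=4 > 1)], height=4
  node 19: h_left=1, h_right=4, diff=3 [FAIL (|1-4|=3 > 1)], height=5
  node 7: h_left=-1, h_right=5, diff=6 [FAIL (|-1-5|=6 > 1)], height=6
Node 46 violates the condition: |1 - -1| = 2 > 1.
Result: Not balanced


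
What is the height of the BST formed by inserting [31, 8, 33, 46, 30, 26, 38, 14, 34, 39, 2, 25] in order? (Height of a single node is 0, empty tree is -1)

Insertion order: [31, 8, 33, 46, 30, 26, 38, 14, 34, 39, 2, 25]
Tree (level-order array): [31, 8, 33, 2, 30, None, 46, None, None, 26, None, 38, None, 14, None, 34, 39, None, 25]
Compute height bottom-up (empty subtree = -1):
  height(2) = 1 + max(-1, -1) = 0
  height(25) = 1 + max(-1, -1) = 0
  height(14) = 1 + max(-1, 0) = 1
  height(26) = 1 + max(1, -1) = 2
  height(30) = 1 + max(2, -1) = 3
  height(8) = 1 + max(0, 3) = 4
  height(34) = 1 + max(-1, -1) = 0
  height(39) = 1 + max(-1, -1) = 0
  height(38) = 1 + max(0, 0) = 1
  height(46) = 1 + max(1, -1) = 2
  height(33) = 1 + max(-1, 2) = 3
  height(31) = 1 + max(4, 3) = 5
Height = 5


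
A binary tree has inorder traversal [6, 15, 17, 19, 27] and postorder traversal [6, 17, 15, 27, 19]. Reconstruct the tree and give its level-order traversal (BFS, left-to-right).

Inorder:   [6, 15, 17, 19, 27]
Postorder: [6, 17, 15, 27, 19]
Algorithm: postorder visits root last, so walk postorder right-to-left;
each value is the root of the current inorder slice — split it at that
value, recurse on the right subtree first, then the left.
Recursive splits:
  root=19; inorder splits into left=[6, 15, 17], right=[27]
  root=27; inorder splits into left=[], right=[]
  root=15; inorder splits into left=[6], right=[17]
  root=17; inorder splits into left=[], right=[]
  root=6; inorder splits into left=[], right=[]
Reconstructed level-order: [19, 15, 27, 6, 17]


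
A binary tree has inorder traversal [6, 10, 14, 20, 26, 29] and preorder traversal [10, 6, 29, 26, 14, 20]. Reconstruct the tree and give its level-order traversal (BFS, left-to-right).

Inorder:  [6, 10, 14, 20, 26, 29]
Preorder: [10, 6, 29, 26, 14, 20]
Algorithm: preorder visits root first, so consume preorder in order;
for each root, split the current inorder slice at that value into
left-subtree inorder and right-subtree inorder, then recurse.
Recursive splits:
  root=10; inorder splits into left=[6], right=[14, 20, 26, 29]
  root=6; inorder splits into left=[], right=[]
  root=29; inorder splits into left=[14, 20, 26], right=[]
  root=26; inorder splits into left=[14, 20], right=[]
  root=14; inorder splits into left=[], right=[20]
  root=20; inorder splits into left=[], right=[]
Reconstructed level-order: [10, 6, 29, 26, 14, 20]


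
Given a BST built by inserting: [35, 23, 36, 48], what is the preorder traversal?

Tree insertion order: [35, 23, 36, 48]
Tree (level-order array): [35, 23, 36, None, None, None, 48]
Preorder traversal: [35, 23, 36, 48]


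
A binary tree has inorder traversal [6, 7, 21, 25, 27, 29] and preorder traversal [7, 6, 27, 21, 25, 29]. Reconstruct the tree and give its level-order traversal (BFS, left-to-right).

Inorder:  [6, 7, 21, 25, 27, 29]
Preorder: [7, 6, 27, 21, 25, 29]
Algorithm: preorder visits root first, so consume preorder in order;
for each root, split the current inorder slice at that value into
left-subtree inorder and right-subtree inorder, then recurse.
Recursive splits:
  root=7; inorder splits into left=[6], right=[21, 25, 27, 29]
  root=6; inorder splits into left=[], right=[]
  root=27; inorder splits into left=[21, 25], right=[29]
  root=21; inorder splits into left=[], right=[25]
  root=25; inorder splits into left=[], right=[]
  root=29; inorder splits into left=[], right=[]
Reconstructed level-order: [7, 6, 27, 21, 29, 25]


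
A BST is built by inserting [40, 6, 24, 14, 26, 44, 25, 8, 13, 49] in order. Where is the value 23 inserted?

Starting tree (level order): [40, 6, 44, None, 24, None, 49, 14, 26, None, None, 8, None, 25, None, None, 13]
Insertion path: 40 -> 6 -> 24 -> 14
Result: insert 23 as right child of 14
Final tree (level order): [40, 6, 44, None, 24, None, 49, 14, 26, None, None, 8, 23, 25, None, None, 13]


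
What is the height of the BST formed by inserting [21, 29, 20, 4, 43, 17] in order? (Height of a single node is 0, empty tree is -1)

Insertion order: [21, 29, 20, 4, 43, 17]
Tree (level-order array): [21, 20, 29, 4, None, None, 43, None, 17]
Compute height bottom-up (empty subtree = -1):
  height(17) = 1 + max(-1, -1) = 0
  height(4) = 1 + max(-1, 0) = 1
  height(20) = 1 + max(1, -1) = 2
  height(43) = 1 + max(-1, -1) = 0
  height(29) = 1 + max(-1, 0) = 1
  height(21) = 1 + max(2, 1) = 3
Height = 3


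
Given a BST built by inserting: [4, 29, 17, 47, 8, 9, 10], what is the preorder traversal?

Tree insertion order: [4, 29, 17, 47, 8, 9, 10]
Tree (level-order array): [4, None, 29, 17, 47, 8, None, None, None, None, 9, None, 10]
Preorder traversal: [4, 29, 17, 8, 9, 10, 47]


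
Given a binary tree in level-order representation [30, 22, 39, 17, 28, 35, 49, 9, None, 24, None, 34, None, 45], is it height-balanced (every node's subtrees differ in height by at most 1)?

Tree (level-order array): [30, 22, 39, 17, 28, 35, 49, 9, None, 24, None, 34, None, 45]
Definition: a tree is height-balanced if, at every node, |h(left) - h(right)| <= 1 (empty subtree has height -1).
Bottom-up per-node check:
  node 9: h_left=-1, h_right=-1, diff=0 [OK], height=0
  node 17: h_left=0, h_right=-1, diff=1 [OK], height=1
  node 24: h_left=-1, h_right=-1, diff=0 [OK], height=0
  node 28: h_left=0, h_right=-1, diff=1 [OK], height=1
  node 22: h_left=1, h_right=1, diff=0 [OK], height=2
  node 34: h_left=-1, h_right=-1, diff=0 [OK], height=0
  node 35: h_left=0, h_right=-1, diff=1 [OK], height=1
  node 45: h_left=-1, h_right=-1, diff=0 [OK], height=0
  node 49: h_left=0, h_right=-1, diff=1 [OK], height=1
  node 39: h_left=1, h_right=1, diff=0 [OK], height=2
  node 30: h_left=2, h_right=2, diff=0 [OK], height=3
All nodes satisfy the balance condition.
Result: Balanced
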